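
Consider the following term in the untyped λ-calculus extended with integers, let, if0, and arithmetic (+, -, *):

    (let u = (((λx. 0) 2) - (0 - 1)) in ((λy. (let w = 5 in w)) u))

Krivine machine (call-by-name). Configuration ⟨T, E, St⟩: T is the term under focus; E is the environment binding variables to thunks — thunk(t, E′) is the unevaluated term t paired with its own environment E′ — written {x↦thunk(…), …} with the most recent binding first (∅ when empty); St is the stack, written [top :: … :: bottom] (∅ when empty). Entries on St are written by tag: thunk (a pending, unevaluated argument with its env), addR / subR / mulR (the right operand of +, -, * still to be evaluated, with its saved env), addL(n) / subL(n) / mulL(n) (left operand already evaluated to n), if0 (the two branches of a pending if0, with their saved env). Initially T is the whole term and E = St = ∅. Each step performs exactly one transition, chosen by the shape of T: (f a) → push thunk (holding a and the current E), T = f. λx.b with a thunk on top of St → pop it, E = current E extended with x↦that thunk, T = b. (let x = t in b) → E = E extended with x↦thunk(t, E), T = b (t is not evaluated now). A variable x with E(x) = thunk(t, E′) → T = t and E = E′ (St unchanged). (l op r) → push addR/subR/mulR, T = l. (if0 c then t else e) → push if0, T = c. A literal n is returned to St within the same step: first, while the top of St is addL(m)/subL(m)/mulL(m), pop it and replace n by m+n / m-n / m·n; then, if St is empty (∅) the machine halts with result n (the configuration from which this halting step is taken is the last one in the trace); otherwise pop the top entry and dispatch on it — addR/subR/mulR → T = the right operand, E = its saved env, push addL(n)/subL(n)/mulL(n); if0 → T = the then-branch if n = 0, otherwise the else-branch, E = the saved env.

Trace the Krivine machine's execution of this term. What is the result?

step 0: ⟨T=(let u = (((λx. 0) 2) - (0 - 1)) in ((λy. (let w = 5 in w)) u)); E=∅; St=∅⟩
step 1: ⟨T=((λy. (let w = 5 in w)) u); E={u↦thunk((((λx. 0) 2) - (0 - 1)), ∅)}; St=∅⟩
step 2: ⟨T=(λy. (let w = 5 in w)); E={u↦thunk((((λx. 0) 2) - (0 - 1)), ∅)}; St=[thunk]⟩
step 3: ⟨T=(let w = 5 in w); E={y↦thunk(u, {u↦thunk((((λx. 0) 2) - (0 - 1)), ∅)}), u↦thunk((((λx. 0) 2) - (0 - 1)), ∅)}; St=∅⟩
step 4: ⟨T=w; E={w↦thunk(5, {y↦thunk(u, {u↦thunk((((λx. 0) 2) - (0 - 1)), ∅)}), u↦thunk((((λx. 0) 2) - (0 - 1)), ∅)}), y↦thunk(u, {u↦thunk((((λx. 0) 2) - (0 - 1)), ∅)}), u↦thunk((((λx. 0) 2) - (0 - 1)), ∅)}; St=∅⟩
step 5: ⟨T=5; E={y↦thunk(u, {u↦thunk((((λx. 0) 2) - (0 - 1)), ∅)}), u↦thunk((((λx. 0) 2) - (0 - 1)), ∅)}; St=∅⟩
→ final value 5

Answer: 5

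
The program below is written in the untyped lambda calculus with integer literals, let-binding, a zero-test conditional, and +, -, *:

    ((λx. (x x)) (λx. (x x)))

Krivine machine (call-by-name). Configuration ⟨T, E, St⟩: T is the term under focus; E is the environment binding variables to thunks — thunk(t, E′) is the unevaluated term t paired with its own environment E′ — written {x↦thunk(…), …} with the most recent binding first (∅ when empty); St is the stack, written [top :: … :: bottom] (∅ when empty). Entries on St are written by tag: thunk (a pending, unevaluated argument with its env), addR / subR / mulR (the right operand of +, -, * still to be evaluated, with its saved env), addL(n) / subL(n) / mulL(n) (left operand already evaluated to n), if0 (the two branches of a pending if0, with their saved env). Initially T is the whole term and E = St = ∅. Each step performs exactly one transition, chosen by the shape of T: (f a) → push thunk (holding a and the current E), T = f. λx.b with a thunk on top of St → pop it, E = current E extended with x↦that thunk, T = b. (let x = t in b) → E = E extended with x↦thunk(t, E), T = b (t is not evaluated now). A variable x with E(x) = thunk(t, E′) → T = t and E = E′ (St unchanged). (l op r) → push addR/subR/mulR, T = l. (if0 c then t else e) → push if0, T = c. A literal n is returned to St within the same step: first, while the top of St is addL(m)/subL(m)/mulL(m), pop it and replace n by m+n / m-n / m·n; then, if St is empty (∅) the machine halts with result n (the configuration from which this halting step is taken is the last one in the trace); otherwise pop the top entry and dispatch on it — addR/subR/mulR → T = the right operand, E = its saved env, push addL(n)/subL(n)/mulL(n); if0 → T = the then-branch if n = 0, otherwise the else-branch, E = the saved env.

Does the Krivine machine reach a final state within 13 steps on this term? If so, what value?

0. ⟨T=((λx. (x x)) (λx. (x x))); E=∅; St=∅⟩
1. ⟨T=(λx. (x x)); E=∅; St=[thunk]⟩
2. ⟨T=(x x); E={x↦thunk((λx. (x x)), ∅)}; St=∅⟩
3. ⟨T=x; E={x↦thunk((λx. (x x)), ∅)}; St=[thunk]⟩
4. ⟨T=(λx. (x x)); E=∅; St=[thunk]⟩
5. ⟨T=(x x); E={x↦thunk(x, {x↦thunk((λx. (x x)), ∅)})}; St=∅⟩
6. ⟨T=x; E={x↦thunk(x, {x↦thunk((λx. (x x)), ∅)})}; St=[thunk]⟩
7. ⟨T=x; E={x↦thunk((λx. (x x)), ∅)}; St=[thunk]⟩
8. ⟨T=(λx. (x x)); E=∅; St=[thunk]⟩
9. ⟨T=(x x); E={x↦thunk(x, {x↦thunk(x, {x↦thunk((λx. (x x)), ∅)})})}; St=∅⟩
10. ⟨T=x; E={x↦thunk(x, {x↦thunk(x, {x↦thunk((λx. (x x)), ∅)})})}; St=[thunk]⟩
11. ⟨T=x; E={x↦thunk(x, {x↦thunk((λx. (x x)), ∅)})}; St=[thunk]⟩
12. ⟨T=x; E={x↦thunk((λx. (x x)), ∅)}; St=[thunk]⟩
13. ⟨T=(λx. (x x)); E=∅; St=[thunk]⟩
→ 13 transitions taken and the configuration is still not final: no result within 13 steps

Answer: DIVERGES (no final state within 13 steps)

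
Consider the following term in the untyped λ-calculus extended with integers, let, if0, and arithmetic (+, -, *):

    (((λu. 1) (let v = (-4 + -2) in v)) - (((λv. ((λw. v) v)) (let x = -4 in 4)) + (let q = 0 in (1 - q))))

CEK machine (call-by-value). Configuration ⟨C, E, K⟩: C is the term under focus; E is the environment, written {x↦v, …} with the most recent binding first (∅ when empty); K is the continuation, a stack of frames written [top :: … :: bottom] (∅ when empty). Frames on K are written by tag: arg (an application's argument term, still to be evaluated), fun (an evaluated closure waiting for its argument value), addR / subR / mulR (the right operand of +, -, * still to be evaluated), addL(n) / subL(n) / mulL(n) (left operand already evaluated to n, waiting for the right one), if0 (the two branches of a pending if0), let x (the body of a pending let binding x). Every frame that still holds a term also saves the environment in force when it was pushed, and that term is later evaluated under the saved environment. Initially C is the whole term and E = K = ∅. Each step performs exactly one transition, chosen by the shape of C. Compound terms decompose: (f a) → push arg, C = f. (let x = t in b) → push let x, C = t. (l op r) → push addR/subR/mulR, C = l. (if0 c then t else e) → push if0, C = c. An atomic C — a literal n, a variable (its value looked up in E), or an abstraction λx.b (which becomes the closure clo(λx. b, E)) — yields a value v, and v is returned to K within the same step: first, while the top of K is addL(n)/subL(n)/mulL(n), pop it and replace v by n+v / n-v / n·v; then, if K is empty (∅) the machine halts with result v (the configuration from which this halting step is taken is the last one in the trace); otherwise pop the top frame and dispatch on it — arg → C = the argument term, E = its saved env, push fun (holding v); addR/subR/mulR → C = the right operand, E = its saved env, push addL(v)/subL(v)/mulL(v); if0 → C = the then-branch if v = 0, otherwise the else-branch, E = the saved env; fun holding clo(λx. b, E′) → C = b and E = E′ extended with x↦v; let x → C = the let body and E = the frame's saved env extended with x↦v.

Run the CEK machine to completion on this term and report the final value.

0. [C=(((λu. 1) (let v = (-4 + -2) in v)) - (((λv. ((λw. v) v)) (let x = -4 in 4)) + (let q = 0 in (1 - q)))) | E=∅ | K=∅]
1. [C=((λu. 1) (let v = (-4 + -2) in v)) | E=∅ | K=[subR]]
2. [C=(λu. 1) | E=∅ | K=[arg :: subR]]
3. [C=(let v = (-4 + -2) in v) | E=∅ | K=[fun :: subR]]
4. [C=(-4 + -2) | E=∅ | K=[let v :: fun :: subR]]
5. [C=-4 | E=∅ | K=[addR :: let v :: fun :: subR]]
6. [C=-2 | E=∅ | K=[addL(-4) :: let v :: fun :: subR]]
7. [C=v | E={v↦-6} | K=[fun :: subR]]
8. [C=1 | E={u↦-6} | K=[subR]]
9. [C=(((λv. ((λw. v) v)) (let x = -4 in 4)) + (let q = 0 in (1 - q))) | E=∅ | K=[subL(1)]]
10. [C=((λv. ((λw. v) v)) (let x = -4 in 4)) | E=∅ | K=[addR :: subL(1)]]
11. [C=(λv. ((λw. v) v)) | E=∅ | K=[arg :: addR :: subL(1)]]
12. [C=(let x = -4 in 4) | E=∅ | K=[fun :: addR :: subL(1)]]
13. [C=-4 | E=∅ | K=[let x :: fun :: addR :: subL(1)]]
14. [C=4 | E={x↦-4} | K=[fun :: addR :: subL(1)]]
15. [C=((λw. v) v) | E={v↦4} | K=[addR :: subL(1)]]
16. [C=(λw. v) | E={v↦4} | K=[arg :: addR :: subL(1)]]
17. [C=v | E={v↦4} | K=[fun :: addR :: subL(1)]]
18. [C=v | E={w↦4, v↦4} | K=[addR :: subL(1)]]
19. [C=(let q = 0 in (1 - q)) | E=∅ | K=[addL(4) :: subL(1)]]
20. [C=0 | E=∅ | K=[let q :: addL(4) :: subL(1)]]
21. [C=(1 - q) | E={q↦0} | K=[addL(4) :: subL(1)]]
22. [C=1 | E={q↦0} | K=[subR :: addL(4) :: subL(1)]]
23. [C=q | E={q↦0} | K=[subL(1) :: addL(4) :: subL(1)]]
→ final value -4

Answer: -4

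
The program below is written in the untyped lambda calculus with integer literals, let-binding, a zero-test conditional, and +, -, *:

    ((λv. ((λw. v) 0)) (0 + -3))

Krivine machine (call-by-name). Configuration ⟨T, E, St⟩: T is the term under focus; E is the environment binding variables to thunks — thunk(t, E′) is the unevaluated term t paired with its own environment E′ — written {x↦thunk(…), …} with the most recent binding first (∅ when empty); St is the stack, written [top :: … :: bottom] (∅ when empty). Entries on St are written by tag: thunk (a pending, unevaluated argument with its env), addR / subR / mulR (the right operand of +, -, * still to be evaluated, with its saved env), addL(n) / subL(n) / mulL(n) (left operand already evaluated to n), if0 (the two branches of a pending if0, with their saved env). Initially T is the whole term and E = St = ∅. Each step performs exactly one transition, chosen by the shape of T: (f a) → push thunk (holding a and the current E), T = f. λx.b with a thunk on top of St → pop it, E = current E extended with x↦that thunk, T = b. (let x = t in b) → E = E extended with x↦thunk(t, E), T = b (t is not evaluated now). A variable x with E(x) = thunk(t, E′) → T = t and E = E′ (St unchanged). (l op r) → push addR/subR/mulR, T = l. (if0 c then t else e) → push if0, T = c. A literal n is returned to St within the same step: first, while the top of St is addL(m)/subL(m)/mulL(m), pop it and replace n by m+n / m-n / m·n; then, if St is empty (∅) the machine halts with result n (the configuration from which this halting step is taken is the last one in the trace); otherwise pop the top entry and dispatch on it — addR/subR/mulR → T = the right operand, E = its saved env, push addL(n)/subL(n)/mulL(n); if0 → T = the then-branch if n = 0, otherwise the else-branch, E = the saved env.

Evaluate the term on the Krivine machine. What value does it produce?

Answer: -3

Derivation:
[0] [T=((λv. ((λw. v) 0)) (0 + -3)) | E=∅ | St=∅]
[1] [T=(λv. ((λw. v) 0)) | E=∅ | St=[thunk]]
[2] [T=((λw. v) 0) | E={v↦thunk((0 + -3), ∅)} | St=∅]
[3] [T=(λw. v) | E={v↦thunk((0 + -3), ∅)} | St=[thunk]]
[4] [T=v | E={w↦thunk(0, {v↦thunk((0 + -3), ∅)}), v↦thunk((0 + -3), ∅)} | St=∅]
[5] [T=(0 + -3) | E=∅ | St=∅]
[6] [T=0 | E=∅ | St=[addR]]
[7] [T=-3 | E=∅ | St=[addL(0)]]
→ final value -3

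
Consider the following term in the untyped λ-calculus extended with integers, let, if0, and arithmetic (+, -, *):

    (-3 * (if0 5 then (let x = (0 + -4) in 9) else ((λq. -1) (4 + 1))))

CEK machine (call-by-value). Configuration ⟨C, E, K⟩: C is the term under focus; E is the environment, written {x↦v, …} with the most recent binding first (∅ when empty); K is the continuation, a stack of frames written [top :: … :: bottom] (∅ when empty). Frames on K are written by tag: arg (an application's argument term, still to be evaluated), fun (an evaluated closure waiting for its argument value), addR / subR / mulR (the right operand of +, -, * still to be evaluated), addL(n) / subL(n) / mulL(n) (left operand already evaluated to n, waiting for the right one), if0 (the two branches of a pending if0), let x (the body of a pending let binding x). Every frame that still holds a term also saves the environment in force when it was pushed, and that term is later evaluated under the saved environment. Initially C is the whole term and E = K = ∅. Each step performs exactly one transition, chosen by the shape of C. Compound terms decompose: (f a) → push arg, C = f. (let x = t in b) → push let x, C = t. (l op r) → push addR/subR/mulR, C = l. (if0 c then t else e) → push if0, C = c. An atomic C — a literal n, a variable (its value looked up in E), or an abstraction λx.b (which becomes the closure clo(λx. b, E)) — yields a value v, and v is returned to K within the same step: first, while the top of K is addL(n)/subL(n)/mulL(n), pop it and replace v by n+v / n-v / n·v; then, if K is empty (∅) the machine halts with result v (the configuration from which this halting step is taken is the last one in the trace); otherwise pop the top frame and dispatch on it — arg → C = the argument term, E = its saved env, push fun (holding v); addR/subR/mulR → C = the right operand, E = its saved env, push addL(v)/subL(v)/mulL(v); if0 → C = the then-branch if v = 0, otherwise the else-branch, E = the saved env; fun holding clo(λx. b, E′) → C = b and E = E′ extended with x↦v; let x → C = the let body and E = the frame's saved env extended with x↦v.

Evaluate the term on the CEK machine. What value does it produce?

Answer: 3

Machine steps:
t=0: ⟨C=(-3 * (if0 5 then (let x = (0 + -4) in 9) else ((λq. -1) (4 + 1)))); E=∅; K=∅⟩
t=1: ⟨C=-3; E=∅; K=[mulR]⟩
t=2: ⟨C=(if0 5 then (let x = (0 + -4) in 9) else ((λq. -1) (4 + 1))); E=∅; K=[mulL(-3)]⟩
t=3: ⟨C=5; E=∅; K=[if0 :: mulL(-3)]⟩
t=4: ⟨C=((λq. -1) (4 + 1)); E=∅; K=[mulL(-3)]⟩
t=5: ⟨C=(λq. -1); E=∅; K=[arg :: mulL(-3)]⟩
t=6: ⟨C=(4 + 1); E=∅; K=[fun :: mulL(-3)]⟩
t=7: ⟨C=4; E=∅; K=[addR :: fun :: mulL(-3)]⟩
t=8: ⟨C=1; E=∅; K=[addL(4) :: fun :: mulL(-3)]⟩
t=9: ⟨C=-1; E={q↦5}; K=[mulL(-3)]⟩
→ final value 3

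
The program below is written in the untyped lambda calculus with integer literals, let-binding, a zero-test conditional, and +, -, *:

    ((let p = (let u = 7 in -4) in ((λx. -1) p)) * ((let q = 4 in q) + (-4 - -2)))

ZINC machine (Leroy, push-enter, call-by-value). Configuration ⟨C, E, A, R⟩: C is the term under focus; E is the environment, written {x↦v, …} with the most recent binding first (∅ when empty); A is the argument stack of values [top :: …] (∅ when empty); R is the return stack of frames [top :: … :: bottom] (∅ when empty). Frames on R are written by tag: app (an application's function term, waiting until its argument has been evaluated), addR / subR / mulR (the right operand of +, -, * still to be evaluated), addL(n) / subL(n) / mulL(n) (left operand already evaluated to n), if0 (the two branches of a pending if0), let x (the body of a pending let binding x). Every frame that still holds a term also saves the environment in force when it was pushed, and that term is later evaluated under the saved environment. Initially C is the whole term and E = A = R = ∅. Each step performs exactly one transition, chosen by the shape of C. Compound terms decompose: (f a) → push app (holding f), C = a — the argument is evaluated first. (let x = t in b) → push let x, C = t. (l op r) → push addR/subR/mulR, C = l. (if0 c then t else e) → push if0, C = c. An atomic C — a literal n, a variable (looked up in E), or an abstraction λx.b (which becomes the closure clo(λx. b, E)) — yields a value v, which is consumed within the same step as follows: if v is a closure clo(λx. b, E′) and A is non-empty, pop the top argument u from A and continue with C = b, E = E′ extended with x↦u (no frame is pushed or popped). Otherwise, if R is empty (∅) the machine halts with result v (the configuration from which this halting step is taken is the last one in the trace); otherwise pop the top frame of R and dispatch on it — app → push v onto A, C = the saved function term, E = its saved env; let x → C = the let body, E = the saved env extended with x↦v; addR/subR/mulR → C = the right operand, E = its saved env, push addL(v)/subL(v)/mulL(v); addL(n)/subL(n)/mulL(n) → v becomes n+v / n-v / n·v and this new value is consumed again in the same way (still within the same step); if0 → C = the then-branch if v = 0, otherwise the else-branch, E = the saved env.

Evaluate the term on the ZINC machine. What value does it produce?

step 0: ⟨C=((let p = (let u = 7 in -4) in ((λx. -1) p)) * ((let q = 4 in q) + (-4 - -2))); E=∅; A=∅; R=∅⟩
step 1: ⟨C=(let p = (let u = 7 in -4) in ((λx. -1) p)); E=∅; A=∅; R=[mulR]⟩
step 2: ⟨C=(let u = 7 in -4); E=∅; A=∅; R=[let p :: mulR]⟩
step 3: ⟨C=7; E=∅; A=∅; R=[let u :: let p :: mulR]⟩
step 4: ⟨C=-4; E={u↦7}; A=∅; R=[let p :: mulR]⟩
step 5: ⟨C=((λx. -1) p); E={p↦-4}; A=∅; R=[mulR]⟩
step 6: ⟨C=p; E={p↦-4}; A=∅; R=[app :: mulR]⟩
step 7: ⟨C=(λx. -1); E={p↦-4}; A=[-4]; R=[mulR]⟩
step 8: ⟨C=-1; E={x↦-4, p↦-4}; A=∅; R=[mulR]⟩
step 9: ⟨C=((let q = 4 in q) + (-4 - -2)); E=∅; A=∅; R=[mulL(-1)]⟩
step 10: ⟨C=(let q = 4 in q); E=∅; A=∅; R=[addR :: mulL(-1)]⟩
step 11: ⟨C=4; E=∅; A=∅; R=[let q :: addR :: mulL(-1)]⟩
step 12: ⟨C=q; E={q↦4}; A=∅; R=[addR :: mulL(-1)]⟩
step 13: ⟨C=(-4 - -2); E=∅; A=∅; R=[addL(4) :: mulL(-1)]⟩
step 14: ⟨C=-4; E=∅; A=∅; R=[subR :: addL(4) :: mulL(-1)]⟩
step 15: ⟨C=-2; E=∅; A=∅; R=[subL(-4) :: addL(4) :: mulL(-1)]⟩
→ final value -2

Answer: -2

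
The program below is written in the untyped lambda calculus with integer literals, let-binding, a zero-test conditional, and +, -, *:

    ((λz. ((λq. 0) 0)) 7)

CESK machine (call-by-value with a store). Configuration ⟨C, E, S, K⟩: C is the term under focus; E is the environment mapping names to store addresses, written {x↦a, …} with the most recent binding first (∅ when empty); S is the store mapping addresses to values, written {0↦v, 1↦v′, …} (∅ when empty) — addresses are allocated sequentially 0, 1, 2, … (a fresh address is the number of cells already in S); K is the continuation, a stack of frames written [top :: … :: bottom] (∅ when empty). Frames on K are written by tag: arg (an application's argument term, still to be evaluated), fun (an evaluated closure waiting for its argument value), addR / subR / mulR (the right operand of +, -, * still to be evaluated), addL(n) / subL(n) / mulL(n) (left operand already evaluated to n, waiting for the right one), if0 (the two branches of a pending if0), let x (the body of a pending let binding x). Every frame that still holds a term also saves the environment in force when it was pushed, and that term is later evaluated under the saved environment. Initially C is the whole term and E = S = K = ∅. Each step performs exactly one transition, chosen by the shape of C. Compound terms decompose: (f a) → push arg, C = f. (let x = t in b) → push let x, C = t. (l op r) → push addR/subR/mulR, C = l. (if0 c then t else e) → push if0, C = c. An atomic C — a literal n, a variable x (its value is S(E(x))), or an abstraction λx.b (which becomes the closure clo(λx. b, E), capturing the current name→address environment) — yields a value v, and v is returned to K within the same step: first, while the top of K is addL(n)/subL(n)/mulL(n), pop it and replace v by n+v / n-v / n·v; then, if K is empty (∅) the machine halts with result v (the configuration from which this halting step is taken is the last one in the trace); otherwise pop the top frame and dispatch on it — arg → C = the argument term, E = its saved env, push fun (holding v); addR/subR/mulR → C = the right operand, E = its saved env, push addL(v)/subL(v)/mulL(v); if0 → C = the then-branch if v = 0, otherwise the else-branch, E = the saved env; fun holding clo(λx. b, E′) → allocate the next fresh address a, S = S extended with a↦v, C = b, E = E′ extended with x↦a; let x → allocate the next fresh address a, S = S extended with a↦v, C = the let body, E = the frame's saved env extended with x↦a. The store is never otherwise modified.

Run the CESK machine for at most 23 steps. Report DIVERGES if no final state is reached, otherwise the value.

Answer: 0

Derivation:
step 0: ⟨C=((λz. ((λq. 0) 0)) 7); E=∅; S=∅; K=∅⟩
step 1: ⟨C=(λz. ((λq. 0) 0)); E=∅; S=∅; K=[arg]⟩
step 2: ⟨C=7; E=∅; S=∅; K=[fun]⟩
step 3: ⟨C=((λq. 0) 0); E={z↦0}; S={0↦7}; K=∅⟩
step 4: ⟨C=(λq. 0); E={z↦0}; S={0↦7}; K=[arg]⟩
step 5: ⟨C=0; E={z↦0}; S={0↦7}; K=[fun]⟩
step 6: ⟨C=0; E={q↦1, z↦0}; S={0↦7, 1↦0}; K=∅⟩
→ final value 0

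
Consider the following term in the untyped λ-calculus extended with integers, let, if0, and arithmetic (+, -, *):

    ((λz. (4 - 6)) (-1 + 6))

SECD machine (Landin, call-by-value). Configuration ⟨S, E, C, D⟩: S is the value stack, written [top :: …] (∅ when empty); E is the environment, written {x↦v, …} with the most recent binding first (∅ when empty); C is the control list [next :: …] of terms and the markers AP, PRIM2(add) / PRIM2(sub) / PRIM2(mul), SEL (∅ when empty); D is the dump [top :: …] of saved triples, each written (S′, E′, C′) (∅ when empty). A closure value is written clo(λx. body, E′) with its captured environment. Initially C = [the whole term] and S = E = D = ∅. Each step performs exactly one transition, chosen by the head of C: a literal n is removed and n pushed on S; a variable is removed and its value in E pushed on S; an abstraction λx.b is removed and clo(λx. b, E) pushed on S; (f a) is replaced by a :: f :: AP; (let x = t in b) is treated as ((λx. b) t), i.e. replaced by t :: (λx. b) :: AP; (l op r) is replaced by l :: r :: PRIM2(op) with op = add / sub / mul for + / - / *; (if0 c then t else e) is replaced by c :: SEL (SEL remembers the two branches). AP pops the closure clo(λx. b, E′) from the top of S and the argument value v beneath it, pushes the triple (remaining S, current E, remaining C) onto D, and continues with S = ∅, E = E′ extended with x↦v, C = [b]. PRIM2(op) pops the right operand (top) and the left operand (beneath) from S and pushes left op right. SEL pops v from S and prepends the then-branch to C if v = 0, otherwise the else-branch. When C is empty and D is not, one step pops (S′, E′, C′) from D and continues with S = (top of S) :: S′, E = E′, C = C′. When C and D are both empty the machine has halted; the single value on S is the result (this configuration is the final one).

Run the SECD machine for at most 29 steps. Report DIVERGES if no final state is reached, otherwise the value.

Answer: -2

Derivation:
t=0: <S=∅, E=∅, C=[((λz. (4 - 6)) (-1 + 6))], D=∅>
t=1: <S=∅, E=∅, C=[(-1 + 6) :: (λz. (4 - 6)) :: AP], D=∅>
t=2: <S=∅, E=∅, C=[-1 :: 6 :: PRIM2(add) :: (λz. (4 - 6)) :: AP], D=∅>
t=3: <S=[-1], E=∅, C=[6 :: PRIM2(add) :: (λz. (4 - 6)) :: AP], D=∅>
t=4: <S=[6 :: -1], E=∅, C=[PRIM2(add) :: (λz. (4 - 6)) :: AP], D=∅>
t=5: <S=[5], E=∅, C=[(λz. (4 - 6)) :: AP], D=∅>
t=6: <S=[clo(λz. (4 - 6), ∅) :: 5], E=∅, C=[AP], D=∅>
t=7: <S=∅, E={z↦5}, C=[(4 - 6)], D=[(∅, ∅, ∅)]>
t=8: <S=∅, E={z↦5}, C=[4 :: 6 :: PRIM2(sub)], D=[(∅, ∅, ∅)]>
t=9: <S=[4], E={z↦5}, C=[6 :: PRIM2(sub)], D=[(∅, ∅, ∅)]>
t=10: <S=[6 :: 4], E={z↦5}, C=[PRIM2(sub)], D=[(∅, ∅, ∅)]>
t=11: <S=[-2], E={z↦5}, C=∅, D=[(∅, ∅, ∅)]>
t=12: <S=[-2], E=∅, C=∅, D=∅>
→ final value -2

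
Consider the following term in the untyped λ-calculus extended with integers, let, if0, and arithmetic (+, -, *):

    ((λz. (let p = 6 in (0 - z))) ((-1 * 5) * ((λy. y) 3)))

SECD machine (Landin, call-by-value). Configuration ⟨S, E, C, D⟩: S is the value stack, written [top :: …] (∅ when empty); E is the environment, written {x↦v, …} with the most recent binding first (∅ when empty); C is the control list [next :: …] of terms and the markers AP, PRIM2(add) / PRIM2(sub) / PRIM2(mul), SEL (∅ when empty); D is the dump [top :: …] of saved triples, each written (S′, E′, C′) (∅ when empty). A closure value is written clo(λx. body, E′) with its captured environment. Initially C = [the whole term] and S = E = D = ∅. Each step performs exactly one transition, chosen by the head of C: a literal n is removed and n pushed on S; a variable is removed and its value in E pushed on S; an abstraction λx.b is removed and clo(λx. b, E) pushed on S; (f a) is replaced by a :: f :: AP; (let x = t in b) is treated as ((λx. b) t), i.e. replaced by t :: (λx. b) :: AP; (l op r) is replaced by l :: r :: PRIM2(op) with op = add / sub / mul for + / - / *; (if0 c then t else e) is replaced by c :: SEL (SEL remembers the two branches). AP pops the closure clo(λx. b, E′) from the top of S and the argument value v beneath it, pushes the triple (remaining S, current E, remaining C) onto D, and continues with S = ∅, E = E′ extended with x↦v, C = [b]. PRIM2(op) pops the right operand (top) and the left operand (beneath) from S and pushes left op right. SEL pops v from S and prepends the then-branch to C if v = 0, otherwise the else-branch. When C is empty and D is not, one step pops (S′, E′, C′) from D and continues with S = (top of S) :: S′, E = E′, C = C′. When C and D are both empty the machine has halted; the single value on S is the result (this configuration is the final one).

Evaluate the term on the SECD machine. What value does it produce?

step 0: <S=∅, E=∅, C=[((λz. (let p = 6 in (0 - z))) ((-1 * 5) * ((λy. y) 3)))], D=∅>
step 1: <S=∅, E=∅, C=[((-1 * 5) * ((λy. y) 3)) :: (λz. (let p = 6 in (0 - z))) :: AP], D=∅>
step 2: <S=∅, E=∅, C=[(-1 * 5) :: ((λy. y) 3) :: PRIM2(mul) :: (λz. (let p = 6 in (0 - z))) :: AP], D=∅>
step 3: <S=∅, E=∅, C=[-1 :: 5 :: PRIM2(mul) :: ((λy. y) 3) :: PRIM2(mul) :: (λz. (let p = 6 in (0 - z))) :: AP], D=∅>
step 4: <S=[-1], E=∅, C=[5 :: PRIM2(mul) :: ((λy. y) 3) :: PRIM2(mul) :: (λz. (let p = 6 in (0 - z))) :: AP], D=∅>
step 5: <S=[5 :: -1], E=∅, C=[PRIM2(mul) :: ((λy. y) 3) :: PRIM2(mul) :: (λz. (let p = 6 in (0 - z))) :: AP], D=∅>
step 6: <S=[-5], E=∅, C=[((λy. y) 3) :: PRIM2(mul) :: (λz. (let p = 6 in (0 - z))) :: AP], D=∅>
step 7: <S=[-5], E=∅, C=[3 :: (λy. y) :: AP :: PRIM2(mul) :: (λz. (let p = 6 in (0 - z))) :: AP], D=∅>
step 8: <S=[3 :: -5], E=∅, C=[(λy. y) :: AP :: PRIM2(mul) :: (λz. (let p = 6 in (0 - z))) :: AP], D=∅>
step 9: <S=[clo(λy. y, ∅) :: 3 :: -5], E=∅, C=[AP :: PRIM2(mul) :: (λz. (let p = 6 in (0 - z))) :: AP], D=∅>
step 10: <S=∅, E={y↦3}, C=[y], D=[([-5], ∅, [PRIM2(mul) :: (λz. (let p = 6 in (0 - z))) :: AP])]>
step 11: <S=[3], E={y↦3}, C=∅, D=[([-5], ∅, [PRIM2(mul) :: (λz. (let p = 6 in (0 - z))) :: AP])]>
step 12: <S=[3 :: -5], E=∅, C=[PRIM2(mul) :: (λz. (let p = 6 in (0 - z))) :: AP], D=∅>
step 13: <S=[-15], E=∅, C=[(λz. (let p = 6 in (0 - z))) :: AP], D=∅>
step 14: <S=[clo(λz. (let p = 6 in (0 - z)), ∅) :: -15], E=∅, C=[AP], D=∅>
step 15: <S=∅, E={z↦-15}, C=[(let p = 6 in (0 - z))], D=[(∅, ∅, ∅)]>
step 16: <S=∅, E={z↦-15}, C=[6 :: (λp. (0 - z)) :: AP], D=[(∅, ∅, ∅)]>
step 17: <S=[6], E={z↦-15}, C=[(λp. (0 - z)) :: AP], D=[(∅, ∅, ∅)]>
step 18: <S=[clo(λp. (0 - z), {z↦-15}) :: 6], E={z↦-15}, C=[AP], D=[(∅, ∅, ∅)]>
step 19: <S=∅, E={p↦6, z↦-15}, C=[(0 - z)], D=[(∅, {z↦-15}, ∅) :: (∅, ∅, ∅)]>
step 20: <S=∅, E={p↦6, z↦-15}, C=[0 :: z :: PRIM2(sub)], D=[(∅, {z↦-15}, ∅) :: (∅, ∅, ∅)]>
step 21: <S=[0], E={p↦6, z↦-15}, C=[z :: PRIM2(sub)], D=[(∅, {z↦-15}, ∅) :: (∅, ∅, ∅)]>
step 22: <S=[-15 :: 0], E={p↦6, z↦-15}, C=[PRIM2(sub)], D=[(∅, {z↦-15}, ∅) :: (∅, ∅, ∅)]>
step 23: <S=[15], E={p↦6, z↦-15}, C=∅, D=[(∅, {z↦-15}, ∅) :: (∅, ∅, ∅)]>
step 24: <S=[15], E={z↦-15}, C=∅, D=[(∅, ∅, ∅)]>
step 25: <S=[15], E=∅, C=∅, D=∅>
→ final value 15

Answer: 15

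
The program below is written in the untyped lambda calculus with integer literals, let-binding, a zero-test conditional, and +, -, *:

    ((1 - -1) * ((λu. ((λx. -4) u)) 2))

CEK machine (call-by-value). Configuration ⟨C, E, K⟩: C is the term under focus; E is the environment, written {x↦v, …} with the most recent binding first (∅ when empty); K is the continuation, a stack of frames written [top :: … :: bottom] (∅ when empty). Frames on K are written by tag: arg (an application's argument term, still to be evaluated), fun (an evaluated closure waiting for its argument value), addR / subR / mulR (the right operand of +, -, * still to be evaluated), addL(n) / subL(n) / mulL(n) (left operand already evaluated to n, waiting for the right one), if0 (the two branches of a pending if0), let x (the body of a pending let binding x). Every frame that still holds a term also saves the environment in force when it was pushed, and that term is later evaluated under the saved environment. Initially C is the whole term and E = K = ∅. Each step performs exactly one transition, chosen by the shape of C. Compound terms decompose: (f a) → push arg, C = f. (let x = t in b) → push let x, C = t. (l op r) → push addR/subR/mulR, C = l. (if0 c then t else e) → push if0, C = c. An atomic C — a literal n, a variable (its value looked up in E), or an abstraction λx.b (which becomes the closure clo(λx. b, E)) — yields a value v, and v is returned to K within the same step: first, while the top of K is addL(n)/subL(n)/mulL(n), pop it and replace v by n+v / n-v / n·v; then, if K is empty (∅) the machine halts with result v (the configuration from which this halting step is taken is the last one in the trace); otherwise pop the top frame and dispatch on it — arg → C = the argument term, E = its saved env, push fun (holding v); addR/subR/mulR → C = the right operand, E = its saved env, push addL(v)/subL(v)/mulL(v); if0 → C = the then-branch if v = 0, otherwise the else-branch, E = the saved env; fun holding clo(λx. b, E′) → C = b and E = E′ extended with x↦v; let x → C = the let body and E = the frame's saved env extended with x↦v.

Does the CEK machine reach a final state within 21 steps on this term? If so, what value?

Answer: -8

Derivation:
0. <C=((1 - -1) * ((λu. ((λx. -4) u)) 2)), E=∅, K=∅>
1. <C=(1 - -1), E=∅, K=[mulR]>
2. <C=1, E=∅, K=[subR :: mulR]>
3. <C=-1, E=∅, K=[subL(1) :: mulR]>
4. <C=((λu. ((λx. -4) u)) 2), E=∅, K=[mulL(2)]>
5. <C=(λu. ((λx. -4) u)), E=∅, K=[arg :: mulL(2)]>
6. <C=2, E=∅, K=[fun :: mulL(2)]>
7. <C=((λx. -4) u), E={u↦2}, K=[mulL(2)]>
8. <C=(λx. -4), E={u↦2}, K=[arg :: mulL(2)]>
9. <C=u, E={u↦2}, K=[fun :: mulL(2)]>
10. <C=-4, E={x↦2, u↦2}, K=[mulL(2)]>
→ final value -8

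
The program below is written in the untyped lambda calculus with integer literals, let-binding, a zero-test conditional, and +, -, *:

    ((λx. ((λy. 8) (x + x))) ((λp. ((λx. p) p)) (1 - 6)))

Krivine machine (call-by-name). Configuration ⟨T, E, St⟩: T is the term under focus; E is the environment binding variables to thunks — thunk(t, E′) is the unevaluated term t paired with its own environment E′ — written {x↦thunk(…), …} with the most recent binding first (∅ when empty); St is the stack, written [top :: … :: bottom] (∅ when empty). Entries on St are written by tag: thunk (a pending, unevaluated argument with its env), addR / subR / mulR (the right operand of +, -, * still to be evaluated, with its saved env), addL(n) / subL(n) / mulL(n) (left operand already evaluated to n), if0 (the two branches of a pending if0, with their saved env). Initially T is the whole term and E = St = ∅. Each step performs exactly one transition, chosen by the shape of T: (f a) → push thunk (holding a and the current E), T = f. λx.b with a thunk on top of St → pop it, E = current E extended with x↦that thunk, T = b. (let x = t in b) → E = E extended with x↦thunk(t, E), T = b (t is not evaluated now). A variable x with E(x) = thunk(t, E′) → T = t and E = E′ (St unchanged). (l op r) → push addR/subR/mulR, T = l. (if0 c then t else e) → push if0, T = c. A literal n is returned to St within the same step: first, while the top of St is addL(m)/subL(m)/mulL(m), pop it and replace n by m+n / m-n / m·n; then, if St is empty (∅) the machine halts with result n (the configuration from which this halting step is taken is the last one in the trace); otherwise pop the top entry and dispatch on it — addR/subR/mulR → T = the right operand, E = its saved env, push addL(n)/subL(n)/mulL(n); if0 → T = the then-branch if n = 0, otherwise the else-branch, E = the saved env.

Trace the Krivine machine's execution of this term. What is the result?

t=0: ⟨T=((λx. ((λy. 8) (x + x))) ((λp. ((λx. p) p)) (1 - 6))); E=∅; St=∅⟩
t=1: ⟨T=(λx. ((λy. 8) (x + x))); E=∅; St=[thunk]⟩
t=2: ⟨T=((λy. 8) (x + x)); E={x↦thunk(((λp. ((λx. p) p)) (1 - 6)), ∅)}; St=∅⟩
t=3: ⟨T=(λy. 8); E={x↦thunk(((λp. ((λx. p) p)) (1 - 6)), ∅)}; St=[thunk]⟩
t=4: ⟨T=8; E={y↦thunk((x + x), {x↦thunk(((λp. ((λx. p) p)) (1 - 6)), ∅)}), x↦thunk(((λp. ((λx. p) p)) (1 - 6)), ∅)}; St=∅⟩
→ final value 8

Answer: 8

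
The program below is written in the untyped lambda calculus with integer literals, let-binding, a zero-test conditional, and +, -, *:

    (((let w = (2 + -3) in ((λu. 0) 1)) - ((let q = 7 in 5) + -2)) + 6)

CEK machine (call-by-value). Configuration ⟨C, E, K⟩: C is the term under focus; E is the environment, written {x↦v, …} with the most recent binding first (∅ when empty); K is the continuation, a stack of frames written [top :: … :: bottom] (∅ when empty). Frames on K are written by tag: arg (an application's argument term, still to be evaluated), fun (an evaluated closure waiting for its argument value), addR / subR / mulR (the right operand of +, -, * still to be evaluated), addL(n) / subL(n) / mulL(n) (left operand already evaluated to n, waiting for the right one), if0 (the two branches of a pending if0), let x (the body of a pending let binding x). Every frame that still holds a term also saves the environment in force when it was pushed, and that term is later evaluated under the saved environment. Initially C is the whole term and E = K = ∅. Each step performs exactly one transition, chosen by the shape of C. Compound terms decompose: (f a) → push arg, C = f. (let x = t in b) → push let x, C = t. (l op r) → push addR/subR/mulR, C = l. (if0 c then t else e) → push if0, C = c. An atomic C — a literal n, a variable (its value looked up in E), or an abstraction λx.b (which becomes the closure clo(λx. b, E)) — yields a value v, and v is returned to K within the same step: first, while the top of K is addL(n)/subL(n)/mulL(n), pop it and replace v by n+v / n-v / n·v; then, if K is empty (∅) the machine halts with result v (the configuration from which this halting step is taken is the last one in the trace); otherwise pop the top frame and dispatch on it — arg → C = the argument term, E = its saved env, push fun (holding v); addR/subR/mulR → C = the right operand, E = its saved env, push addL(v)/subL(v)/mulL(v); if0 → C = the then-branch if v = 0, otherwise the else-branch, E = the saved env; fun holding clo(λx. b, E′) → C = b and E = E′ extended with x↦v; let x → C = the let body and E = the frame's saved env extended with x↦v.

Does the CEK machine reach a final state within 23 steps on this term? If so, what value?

step 0: ⟨C=(((let w = (2 + -3) in ((λu. 0) 1)) - ((let q = 7 in 5) + -2)) + 6); E=∅; K=∅⟩
step 1: ⟨C=((let w = (2 + -3) in ((λu. 0) 1)) - ((let q = 7 in 5) + -2)); E=∅; K=[addR]⟩
step 2: ⟨C=(let w = (2 + -3) in ((λu. 0) 1)); E=∅; K=[subR :: addR]⟩
step 3: ⟨C=(2 + -3); E=∅; K=[let w :: subR :: addR]⟩
step 4: ⟨C=2; E=∅; K=[addR :: let w :: subR :: addR]⟩
step 5: ⟨C=-3; E=∅; K=[addL(2) :: let w :: subR :: addR]⟩
step 6: ⟨C=((λu. 0) 1); E={w↦-1}; K=[subR :: addR]⟩
step 7: ⟨C=(λu. 0); E={w↦-1}; K=[arg :: subR :: addR]⟩
step 8: ⟨C=1; E={w↦-1}; K=[fun :: subR :: addR]⟩
step 9: ⟨C=0; E={u↦1, w↦-1}; K=[subR :: addR]⟩
step 10: ⟨C=((let q = 7 in 5) + -2); E=∅; K=[subL(0) :: addR]⟩
step 11: ⟨C=(let q = 7 in 5); E=∅; K=[addR :: subL(0) :: addR]⟩
step 12: ⟨C=7; E=∅; K=[let q :: addR :: subL(0) :: addR]⟩
step 13: ⟨C=5; E={q↦7}; K=[addR :: subL(0) :: addR]⟩
step 14: ⟨C=-2; E=∅; K=[addL(5) :: subL(0) :: addR]⟩
step 15: ⟨C=6; E=∅; K=[addL(-3)]⟩
→ final value 3

Answer: 3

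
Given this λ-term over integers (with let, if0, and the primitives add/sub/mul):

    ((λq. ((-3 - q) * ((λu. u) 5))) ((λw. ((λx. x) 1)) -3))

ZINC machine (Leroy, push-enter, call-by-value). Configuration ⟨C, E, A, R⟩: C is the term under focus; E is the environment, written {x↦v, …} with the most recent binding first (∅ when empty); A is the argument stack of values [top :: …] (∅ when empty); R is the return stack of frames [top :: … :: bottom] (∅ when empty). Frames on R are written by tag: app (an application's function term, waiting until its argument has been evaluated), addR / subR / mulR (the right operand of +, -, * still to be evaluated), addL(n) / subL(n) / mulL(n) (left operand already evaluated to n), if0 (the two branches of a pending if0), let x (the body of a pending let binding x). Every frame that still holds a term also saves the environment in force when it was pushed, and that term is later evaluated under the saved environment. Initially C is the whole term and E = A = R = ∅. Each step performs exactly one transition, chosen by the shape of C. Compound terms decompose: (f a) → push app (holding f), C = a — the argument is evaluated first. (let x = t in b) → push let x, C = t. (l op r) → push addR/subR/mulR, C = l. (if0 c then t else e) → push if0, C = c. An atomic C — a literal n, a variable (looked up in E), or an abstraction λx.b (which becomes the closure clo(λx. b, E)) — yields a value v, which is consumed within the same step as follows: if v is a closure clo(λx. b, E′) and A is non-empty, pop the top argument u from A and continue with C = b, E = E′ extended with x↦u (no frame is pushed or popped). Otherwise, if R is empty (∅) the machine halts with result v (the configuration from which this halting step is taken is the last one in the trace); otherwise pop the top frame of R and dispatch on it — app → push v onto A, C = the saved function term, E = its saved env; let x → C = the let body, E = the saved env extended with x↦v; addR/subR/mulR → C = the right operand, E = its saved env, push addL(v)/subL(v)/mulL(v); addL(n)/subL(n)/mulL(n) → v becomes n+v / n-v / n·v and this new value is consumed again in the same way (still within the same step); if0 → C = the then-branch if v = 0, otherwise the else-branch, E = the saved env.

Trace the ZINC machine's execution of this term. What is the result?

Answer: -20

Derivation:
t=0: [C=((λq. ((-3 - q) * ((λu. u) 5))) ((λw. ((λx. x) 1)) -3)) | E=∅ | A=∅ | R=∅]
t=1: [C=((λw. ((λx. x) 1)) -3) | E=∅ | A=∅ | R=[app]]
t=2: [C=-3 | E=∅ | A=∅ | R=[app :: app]]
t=3: [C=(λw. ((λx. x) 1)) | E=∅ | A=[-3] | R=[app]]
t=4: [C=((λx. x) 1) | E={w↦-3} | A=∅ | R=[app]]
t=5: [C=1 | E={w↦-3} | A=∅ | R=[app :: app]]
t=6: [C=(λx. x) | E={w↦-3} | A=[1] | R=[app]]
t=7: [C=x | E={x↦1, w↦-3} | A=∅ | R=[app]]
t=8: [C=(λq. ((-3 - q) * ((λu. u) 5))) | E=∅ | A=[1] | R=∅]
t=9: [C=((-3 - q) * ((λu. u) 5)) | E={q↦1} | A=∅ | R=∅]
t=10: [C=(-3 - q) | E={q↦1} | A=∅ | R=[mulR]]
t=11: [C=-3 | E={q↦1} | A=∅ | R=[subR :: mulR]]
t=12: [C=q | E={q↦1} | A=∅ | R=[subL(-3) :: mulR]]
t=13: [C=((λu. u) 5) | E={q↦1} | A=∅ | R=[mulL(-4)]]
t=14: [C=5 | E={q↦1} | A=∅ | R=[app :: mulL(-4)]]
t=15: [C=(λu. u) | E={q↦1} | A=[5] | R=[mulL(-4)]]
t=16: [C=u | E={u↦5, q↦1} | A=∅ | R=[mulL(-4)]]
→ final value -20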